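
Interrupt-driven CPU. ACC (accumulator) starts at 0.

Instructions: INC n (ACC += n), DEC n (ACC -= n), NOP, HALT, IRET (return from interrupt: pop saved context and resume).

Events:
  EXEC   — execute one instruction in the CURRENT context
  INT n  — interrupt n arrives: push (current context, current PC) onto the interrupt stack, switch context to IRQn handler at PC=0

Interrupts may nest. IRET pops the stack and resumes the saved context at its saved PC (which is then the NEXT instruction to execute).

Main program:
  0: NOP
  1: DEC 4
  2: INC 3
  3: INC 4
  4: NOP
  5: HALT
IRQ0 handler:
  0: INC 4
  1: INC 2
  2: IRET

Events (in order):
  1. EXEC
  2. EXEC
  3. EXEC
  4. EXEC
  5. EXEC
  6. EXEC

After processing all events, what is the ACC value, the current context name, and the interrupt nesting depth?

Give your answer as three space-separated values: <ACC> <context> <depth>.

Answer: 3 MAIN 0

Derivation:
Event 1 (EXEC): [MAIN] PC=0: NOP
Event 2 (EXEC): [MAIN] PC=1: DEC 4 -> ACC=-4
Event 3 (EXEC): [MAIN] PC=2: INC 3 -> ACC=-1
Event 4 (EXEC): [MAIN] PC=3: INC 4 -> ACC=3
Event 5 (EXEC): [MAIN] PC=4: NOP
Event 6 (EXEC): [MAIN] PC=5: HALT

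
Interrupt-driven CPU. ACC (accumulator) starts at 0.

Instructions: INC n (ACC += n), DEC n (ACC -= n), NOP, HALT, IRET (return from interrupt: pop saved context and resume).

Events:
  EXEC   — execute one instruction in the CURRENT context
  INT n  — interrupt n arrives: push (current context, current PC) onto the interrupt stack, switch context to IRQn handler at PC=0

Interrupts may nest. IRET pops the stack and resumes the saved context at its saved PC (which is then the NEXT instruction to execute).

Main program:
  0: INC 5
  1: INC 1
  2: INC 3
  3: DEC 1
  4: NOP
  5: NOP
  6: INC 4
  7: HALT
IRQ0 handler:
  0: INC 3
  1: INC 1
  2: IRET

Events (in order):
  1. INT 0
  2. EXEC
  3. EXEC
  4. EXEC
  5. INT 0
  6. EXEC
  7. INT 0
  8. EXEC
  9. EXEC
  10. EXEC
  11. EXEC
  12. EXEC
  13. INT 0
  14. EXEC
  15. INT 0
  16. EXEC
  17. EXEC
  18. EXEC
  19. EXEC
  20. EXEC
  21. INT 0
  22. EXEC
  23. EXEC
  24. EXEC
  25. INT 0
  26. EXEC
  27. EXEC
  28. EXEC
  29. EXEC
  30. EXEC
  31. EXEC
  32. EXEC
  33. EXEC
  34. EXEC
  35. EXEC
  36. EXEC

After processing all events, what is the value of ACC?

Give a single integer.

Event 1 (INT 0): INT 0 arrives: push (MAIN, PC=0), enter IRQ0 at PC=0 (depth now 1)
Event 2 (EXEC): [IRQ0] PC=0: INC 3 -> ACC=3
Event 3 (EXEC): [IRQ0] PC=1: INC 1 -> ACC=4
Event 4 (EXEC): [IRQ0] PC=2: IRET -> resume MAIN at PC=0 (depth now 0)
Event 5 (INT 0): INT 0 arrives: push (MAIN, PC=0), enter IRQ0 at PC=0 (depth now 1)
Event 6 (EXEC): [IRQ0] PC=0: INC 3 -> ACC=7
Event 7 (INT 0): INT 0 arrives: push (IRQ0, PC=1), enter IRQ0 at PC=0 (depth now 2)
Event 8 (EXEC): [IRQ0] PC=0: INC 3 -> ACC=10
Event 9 (EXEC): [IRQ0] PC=1: INC 1 -> ACC=11
Event 10 (EXEC): [IRQ0] PC=2: IRET -> resume IRQ0 at PC=1 (depth now 1)
Event 11 (EXEC): [IRQ0] PC=1: INC 1 -> ACC=12
Event 12 (EXEC): [IRQ0] PC=2: IRET -> resume MAIN at PC=0 (depth now 0)
Event 13 (INT 0): INT 0 arrives: push (MAIN, PC=0), enter IRQ0 at PC=0 (depth now 1)
Event 14 (EXEC): [IRQ0] PC=0: INC 3 -> ACC=15
Event 15 (INT 0): INT 0 arrives: push (IRQ0, PC=1), enter IRQ0 at PC=0 (depth now 2)
Event 16 (EXEC): [IRQ0] PC=0: INC 3 -> ACC=18
Event 17 (EXEC): [IRQ0] PC=1: INC 1 -> ACC=19
Event 18 (EXEC): [IRQ0] PC=2: IRET -> resume IRQ0 at PC=1 (depth now 1)
Event 19 (EXEC): [IRQ0] PC=1: INC 1 -> ACC=20
Event 20 (EXEC): [IRQ0] PC=2: IRET -> resume MAIN at PC=0 (depth now 0)
Event 21 (INT 0): INT 0 arrives: push (MAIN, PC=0), enter IRQ0 at PC=0 (depth now 1)
Event 22 (EXEC): [IRQ0] PC=0: INC 3 -> ACC=23
Event 23 (EXEC): [IRQ0] PC=1: INC 1 -> ACC=24
Event 24 (EXEC): [IRQ0] PC=2: IRET -> resume MAIN at PC=0 (depth now 0)
Event 25 (INT 0): INT 0 arrives: push (MAIN, PC=0), enter IRQ0 at PC=0 (depth now 1)
Event 26 (EXEC): [IRQ0] PC=0: INC 3 -> ACC=27
Event 27 (EXEC): [IRQ0] PC=1: INC 1 -> ACC=28
Event 28 (EXEC): [IRQ0] PC=2: IRET -> resume MAIN at PC=0 (depth now 0)
Event 29 (EXEC): [MAIN] PC=0: INC 5 -> ACC=33
Event 30 (EXEC): [MAIN] PC=1: INC 1 -> ACC=34
Event 31 (EXEC): [MAIN] PC=2: INC 3 -> ACC=37
Event 32 (EXEC): [MAIN] PC=3: DEC 1 -> ACC=36
Event 33 (EXEC): [MAIN] PC=4: NOP
Event 34 (EXEC): [MAIN] PC=5: NOP
Event 35 (EXEC): [MAIN] PC=6: INC 4 -> ACC=40
Event 36 (EXEC): [MAIN] PC=7: HALT

Answer: 40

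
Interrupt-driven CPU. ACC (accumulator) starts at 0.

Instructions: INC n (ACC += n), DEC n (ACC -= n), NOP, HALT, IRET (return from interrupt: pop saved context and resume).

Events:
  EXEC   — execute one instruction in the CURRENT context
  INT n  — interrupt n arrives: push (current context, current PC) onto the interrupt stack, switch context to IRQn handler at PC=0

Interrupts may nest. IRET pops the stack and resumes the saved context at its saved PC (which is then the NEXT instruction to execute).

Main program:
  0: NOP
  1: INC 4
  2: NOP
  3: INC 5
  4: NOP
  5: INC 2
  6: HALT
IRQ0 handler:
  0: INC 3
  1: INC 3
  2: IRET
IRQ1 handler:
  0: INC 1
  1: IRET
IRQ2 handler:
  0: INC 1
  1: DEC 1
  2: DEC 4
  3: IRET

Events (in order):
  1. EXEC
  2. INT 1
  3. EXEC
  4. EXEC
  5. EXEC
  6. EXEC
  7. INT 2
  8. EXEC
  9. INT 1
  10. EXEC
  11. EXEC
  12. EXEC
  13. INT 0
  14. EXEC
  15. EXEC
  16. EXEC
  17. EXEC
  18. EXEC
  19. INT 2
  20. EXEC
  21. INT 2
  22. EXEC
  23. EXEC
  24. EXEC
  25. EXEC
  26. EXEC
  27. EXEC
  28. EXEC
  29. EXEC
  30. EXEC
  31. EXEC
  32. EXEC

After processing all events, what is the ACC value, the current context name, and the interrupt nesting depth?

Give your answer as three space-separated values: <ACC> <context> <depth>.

Answer: 7 MAIN 0

Derivation:
Event 1 (EXEC): [MAIN] PC=0: NOP
Event 2 (INT 1): INT 1 arrives: push (MAIN, PC=1), enter IRQ1 at PC=0 (depth now 1)
Event 3 (EXEC): [IRQ1] PC=0: INC 1 -> ACC=1
Event 4 (EXEC): [IRQ1] PC=1: IRET -> resume MAIN at PC=1 (depth now 0)
Event 5 (EXEC): [MAIN] PC=1: INC 4 -> ACC=5
Event 6 (EXEC): [MAIN] PC=2: NOP
Event 7 (INT 2): INT 2 arrives: push (MAIN, PC=3), enter IRQ2 at PC=0 (depth now 1)
Event 8 (EXEC): [IRQ2] PC=0: INC 1 -> ACC=6
Event 9 (INT 1): INT 1 arrives: push (IRQ2, PC=1), enter IRQ1 at PC=0 (depth now 2)
Event 10 (EXEC): [IRQ1] PC=0: INC 1 -> ACC=7
Event 11 (EXEC): [IRQ1] PC=1: IRET -> resume IRQ2 at PC=1 (depth now 1)
Event 12 (EXEC): [IRQ2] PC=1: DEC 1 -> ACC=6
Event 13 (INT 0): INT 0 arrives: push (IRQ2, PC=2), enter IRQ0 at PC=0 (depth now 2)
Event 14 (EXEC): [IRQ0] PC=0: INC 3 -> ACC=9
Event 15 (EXEC): [IRQ0] PC=1: INC 3 -> ACC=12
Event 16 (EXEC): [IRQ0] PC=2: IRET -> resume IRQ2 at PC=2 (depth now 1)
Event 17 (EXEC): [IRQ2] PC=2: DEC 4 -> ACC=8
Event 18 (EXEC): [IRQ2] PC=3: IRET -> resume MAIN at PC=3 (depth now 0)
Event 19 (INT 2): INT 2 arrives: push (MAIN, PC=3), enter IRQ2 at PC=0 (depth now 1)
Event 20 (EXEC): [IRQ2] PC=0: INC 1 -> ACC=9
Event 21 (INT 2): INT 2 arrives: push (IRQ2, PC=1), enter IRQ2 at PC=0 (depth now 2)
Event 22 (EXEC): [IRQ2] PC=0: INC 1 -> ACC=10
Event 23 (EXEC): [IRQ2] PC=1: DEC 1 -> ACC=9
Event 24 (EXEC): [IRQ2] PC=2: DEC 4 -> ACC=5
Event 25 (EXEC): [IRQ2] PC=3: IRET -> resume IRQ2 at PC=1 (depth now 1)
Event 26 (EXEC): [IRQ2] PC=1: DEC 1 -> ACC=4
Event 27 (EXEC): [IRQ2] PC=2: DEC 4 -> ACC=0
Event 28 (EXEC): [IRQ2] PC=3: IRET -> resume MAIN at PC=3 (depth now 0)
Event 29 (EXEC): [MAIN] PC=3: INC 5 -> ACC=5
Event 30 (EXEC): [MAIN] PC=4: NOP
Event 31 (EXEC): [MAIN] PC=5: INC 2 -> ACC=7
Event 32 (EXEC): [MAIN] PC=6: HALT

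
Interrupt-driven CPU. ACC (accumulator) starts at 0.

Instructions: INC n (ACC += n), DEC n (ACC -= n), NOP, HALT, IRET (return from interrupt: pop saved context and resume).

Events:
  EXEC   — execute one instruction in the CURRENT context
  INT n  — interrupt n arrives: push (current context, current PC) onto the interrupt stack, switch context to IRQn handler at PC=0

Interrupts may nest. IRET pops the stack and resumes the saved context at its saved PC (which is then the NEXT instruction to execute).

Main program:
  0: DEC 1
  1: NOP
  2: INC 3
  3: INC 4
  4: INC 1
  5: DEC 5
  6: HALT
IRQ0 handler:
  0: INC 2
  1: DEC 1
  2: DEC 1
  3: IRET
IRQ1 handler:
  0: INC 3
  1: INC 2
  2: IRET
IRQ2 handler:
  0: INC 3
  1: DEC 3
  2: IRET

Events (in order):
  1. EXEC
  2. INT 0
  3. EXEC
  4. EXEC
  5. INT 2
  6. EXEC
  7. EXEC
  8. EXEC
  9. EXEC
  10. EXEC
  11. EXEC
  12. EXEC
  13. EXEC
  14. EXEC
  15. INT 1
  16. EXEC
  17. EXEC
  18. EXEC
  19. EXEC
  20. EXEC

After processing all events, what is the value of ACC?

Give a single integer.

Answer: 7

Derivation:
Event 1 (EXEC): [MAIN] PC=0: DEC 1 -> ACC=-1
Event 2 (INT 0): INT 0 arrives: push (MAIN, PC=1), enter IRQ0 at PC=0 (depth now 1)
Event 3 (EXEC): [IRQ0] PC=0: INC 2 -> ACC=1
Event 4 (EXEC): [IRQ0] PC=1: DEC 1 -> ACC=0
Event 5 (INT 2): INT 2 arrives: push (IRQ0, PC=2), enter IRQ2 at PC=0 (depth now 2)
Event 6 (EXEC): [IRQ2] PC=0: INC 3 -> ACC=3
Event 7 (EXEC): [IRQ2] PC=1: DEC 3 -> ACC=0
Event 8 (EXEC): [IRQ2] PC=2: IRET -> resume IRQ0 at PC=2 (depth now 1)
Event 9 (EXEC): [IRQ0] PC=2: DEC 1 -> ACC=-1
Event 10 (EXEC): [IRQ0] PC=3: IRET -> resume MAIN at PC=1 (depth now 0)
Event 11 (EXEC): [MAIN] PC=1: NOP
Event 12 (EXEC): [MAIN] PC=2: INC 3 -> ACC=2
Event 13 (EXEC): [MAIN] PC=3: INC 4 -> ACC=6
Event 14 (EXEC): [MAIN] PC=4: INC 1 -> ACC=7
Event 15 (INT 1): INT 1 arrives: push (MAIN, PC=5), enter IRQ1 at PC=0 (depth now 1)
Event 16 (EXEC): [IRQ1] PC=0: INC 3 -> ACC=10
Event 17 (EXEC): [IRQ1] PC=1: INC 2 -> ACC=12
Event 18 (EXEC): [IRQ1] PC=2: IRET -> resume MAIN at PC=5 (depth now 0)
Event 19 (EXEC): [MAIN] PC=5: DEC 5 -> ACC=7
Event 20 (EXEC): [MAIN] PC=6: HALT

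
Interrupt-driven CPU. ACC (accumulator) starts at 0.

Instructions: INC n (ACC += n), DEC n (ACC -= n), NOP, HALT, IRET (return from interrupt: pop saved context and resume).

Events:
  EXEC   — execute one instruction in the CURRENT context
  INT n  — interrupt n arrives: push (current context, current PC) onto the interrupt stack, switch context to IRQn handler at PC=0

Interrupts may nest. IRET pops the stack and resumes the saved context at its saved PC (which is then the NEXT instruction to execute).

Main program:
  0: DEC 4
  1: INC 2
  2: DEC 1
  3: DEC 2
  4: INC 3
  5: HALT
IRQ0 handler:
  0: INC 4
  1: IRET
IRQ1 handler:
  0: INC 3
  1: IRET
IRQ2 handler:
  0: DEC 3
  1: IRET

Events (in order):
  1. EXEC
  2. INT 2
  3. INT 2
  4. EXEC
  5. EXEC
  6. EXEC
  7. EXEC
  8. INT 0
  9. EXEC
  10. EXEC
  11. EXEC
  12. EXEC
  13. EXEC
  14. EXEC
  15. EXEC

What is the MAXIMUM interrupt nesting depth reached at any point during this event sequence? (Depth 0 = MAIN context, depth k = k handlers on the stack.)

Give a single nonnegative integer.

Answer: 2

Derivation:
Event 1 (EXEC): [MAIN] PC=0: DEC 4 -> ACC=-4 [depth=0]
Event 2 (INT 2): INT 2 arrives: push (MAIN, PC=1), enter IRQ2 at PC=0 (depth now 1) [depth=1]
Event 3 (INT 2): INT 2 arrives: push (IRQ2, PC=0), enter IRQ2 at PC=0 (depth now 2) [depth=2]
Event 4 (EXEC): [IRQ2] PC=0: DEC 3 -> ACC=-7 [depth=2]
Event 5 (EXEC): [IRQ2] PC=1: IRET -> resume IRQ2 at PC=0 (depth now 1) [depth=1]
Event 6 (EXEC): [IRQ2] PC=0: DEC 3 -> ACC=-10 [depth=1]
Event 7 (EXEC): [IRQ2] PC=1: IRET -> resume MAIN at PC=1 (depth now 0) [depth=0]
Event 8 (INT 0): INT 0 arrives: push (MAIN, PC=1), enter IRQ0 at PC=0 (depth now 1) [depth=1]
Event 9 (EXEC): [IRQ0] PC=0: INC 4 -> ACC=-6 [depth=1]
Event 10 (EXEC): [IRQ0] PC=1: IRET -> resume MAIN at PC=1 (depth now 0) [depth=0]
Event 11 (EXEC): [MAIN] PC=1: INC 2 -> ACC=-4 [depth=0]
Event 12 (EXEC): [MAIN] PC=2: DEC 1 -> ACC=-5 [depth=0]
Event 13 (EXEC): [MAIN] PC=3: DEC 2 -> ACC=-7 [depth=0]
Event 14 (EXEC): [MAIN] PC=4: INC 3 -> ACC=-4 [depth=0]
Event 15 (EXEC): [MAIN] PC=5: HALT [depth=0]
Max depth observed: 2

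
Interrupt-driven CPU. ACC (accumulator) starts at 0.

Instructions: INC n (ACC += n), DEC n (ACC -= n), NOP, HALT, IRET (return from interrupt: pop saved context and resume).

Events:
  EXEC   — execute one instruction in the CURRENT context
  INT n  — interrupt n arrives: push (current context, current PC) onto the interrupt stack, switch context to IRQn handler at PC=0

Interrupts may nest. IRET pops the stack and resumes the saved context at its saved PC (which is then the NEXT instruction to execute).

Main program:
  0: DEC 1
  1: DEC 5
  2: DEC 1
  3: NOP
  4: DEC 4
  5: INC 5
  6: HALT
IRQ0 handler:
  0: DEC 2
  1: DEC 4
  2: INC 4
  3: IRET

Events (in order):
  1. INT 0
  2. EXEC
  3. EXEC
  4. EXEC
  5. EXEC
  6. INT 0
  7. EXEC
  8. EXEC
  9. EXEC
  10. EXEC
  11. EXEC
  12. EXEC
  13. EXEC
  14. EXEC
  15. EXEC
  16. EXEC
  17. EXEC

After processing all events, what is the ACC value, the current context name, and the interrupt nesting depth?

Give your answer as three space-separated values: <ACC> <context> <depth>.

Answer: -10 MAIN 0

Derivation:
Event 1 (INT 0): INT 0 arrives: push (MAIN, PC=0), enter IRQ0 at PC=0 (depth now 1)
Event 2 (EXEC): [IRQ0] PC=0: DEC 2 -> ACC=-2
Event 3 (EXEC): [IRQ0] PC=1: DEC 4 -> ACC=-6
Event 4 (EXEC): [IRQ0] PC=2: INC 4 -> ACC=-2
Event 5 (EXEC): [IRQ0] PC=3: IRET -> resume MAIN at PC=0 (depth now 0)
Event 6 (INT 0): INT 0 arrives: push (MAIN, PC=0), enter IRQ0 at PC=0 (depth now 1)
Event 7 (EXEC): [IRQ0] PC=0: DEC 2 -> ACC=-4
Event 8 (EXEC): [IRQ0] PC=1: DEC 4 -> ACC=-8
Event 9 (EXEC): [IRQ0] PC=2: INC 4 -> ACC=-4
Event 10 (EXEC): [IRQ0] PC=3: IRET -> resume MAIN at PC=0 (depth now 0)
Event 11 (EXEC): [MAIN] PC=0: DEC 1 -> ACC=-5
Event 12 (EXEC): [MAIN] PC=1: DEC 5 -> ACC=-10
Event 13 (EXEC): [MAIN] PC=2: DEC 1 -> ACC=-11
Event 14 (EXEC): [MAIN] PC=3: NOP
Event 15 (EXEC): [MAIN] PC=4: DEC 4 -> ACC=-15
Event 16 (EXEC): [MAIN] PC=5: INC 5 -> ACC=-10
Event 17 (EXEC): [MAIN] PC=6: HALT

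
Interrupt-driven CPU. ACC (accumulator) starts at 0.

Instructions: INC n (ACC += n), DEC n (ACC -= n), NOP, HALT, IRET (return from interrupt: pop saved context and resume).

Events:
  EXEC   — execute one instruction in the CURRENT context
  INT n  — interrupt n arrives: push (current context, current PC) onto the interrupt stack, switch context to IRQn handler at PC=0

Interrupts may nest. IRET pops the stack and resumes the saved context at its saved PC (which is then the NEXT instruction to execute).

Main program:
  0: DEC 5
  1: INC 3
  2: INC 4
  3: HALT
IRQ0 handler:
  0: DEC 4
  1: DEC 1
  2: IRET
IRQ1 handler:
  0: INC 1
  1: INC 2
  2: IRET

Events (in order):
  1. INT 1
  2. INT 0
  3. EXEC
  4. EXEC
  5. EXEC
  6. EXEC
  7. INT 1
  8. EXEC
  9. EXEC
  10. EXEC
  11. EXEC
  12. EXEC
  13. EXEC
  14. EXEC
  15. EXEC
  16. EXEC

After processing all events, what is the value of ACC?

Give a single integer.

Event 1 (INT 1): INT 1 arrives: push (MAIN, PC=0), enter IRQ1 at PC=0 (depth now 1)
Event 2 (INT 0): INT 0 arrives: push (IRQ1, PC=0), enter IRQ0 at PC=0 (depth now 2)
Event 3 (EXEC): [IRQ0] PC=0: DEC 4 -> ACC=-4
Event 4 (EXEC): [IRQ0] PC=1: DEC 1 -> ACC=-5
Event 5 (EXEC): [IRQ0] PC=2: IRET -> resume IRQ1 at PC=0 (depth now 1)
Event 6 (EXEC): [IRQ1] PC=0: INC 1 -> ACC=-4
Event 7 (INT 1): INT 1 arrives: push (IRQ1, PC=1), enter IRQ1 at PC=0 (depth now 2)
Event 8 (EXEC): [IRQ1] PC=0: INC 1 -> ACC=-3
Event 9 (EXEC): [IRQ1] PC=1: INC 2 -> ACC=-1
Event 10 (EXEC): [IRQ1] PC=2: IRET -> resume IRQ1 at PC=1 (depth now 1)
Event 11 (EXEC): [IRQ1] PC=1: INC 2 -> ACC=1
Event 12 (EXEC): [IRQ1] PC=2: IRET -> resume MAIN at PC=0 (depth now 0)
Event 13 (EXEC): [MAIN] PC=0: DEC 5 -> ACC=-4
Event 14 (EXEC): [MAIN] PC=1: INC 3 -> ACC=-1
Event 15 (EXEC): [MAIN] PC=2: INC 4 -> ACC=3
Event 16 (EXEC): [MAIN] PC=3: HALT

Answer: 3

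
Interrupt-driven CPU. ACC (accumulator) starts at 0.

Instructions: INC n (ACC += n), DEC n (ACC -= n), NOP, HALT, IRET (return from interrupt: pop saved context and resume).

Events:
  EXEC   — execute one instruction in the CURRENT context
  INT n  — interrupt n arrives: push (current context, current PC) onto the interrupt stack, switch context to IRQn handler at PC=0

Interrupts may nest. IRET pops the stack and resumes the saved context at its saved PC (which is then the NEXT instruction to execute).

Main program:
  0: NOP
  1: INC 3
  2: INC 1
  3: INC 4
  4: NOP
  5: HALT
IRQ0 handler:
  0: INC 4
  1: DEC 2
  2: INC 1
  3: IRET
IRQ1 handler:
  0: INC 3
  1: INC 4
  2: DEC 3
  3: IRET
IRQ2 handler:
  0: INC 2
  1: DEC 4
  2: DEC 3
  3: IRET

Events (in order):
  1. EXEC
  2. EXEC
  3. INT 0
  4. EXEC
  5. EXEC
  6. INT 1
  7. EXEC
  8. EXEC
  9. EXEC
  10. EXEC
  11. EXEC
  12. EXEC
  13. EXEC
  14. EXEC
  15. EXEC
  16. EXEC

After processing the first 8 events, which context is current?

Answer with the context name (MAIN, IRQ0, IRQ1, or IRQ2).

Event 1 (EXEC): [MAIN] PC=0: NOP
Event 2 (EXEC): [MAIN] PC=1: INC 3 -> ACC=3
Event 3 (INT 0): INT 0 arrives: push (MAIN, PC=2), enter IRQ0 at PC=0 (depth now 1)
Event 4 (EXEC): [IRQ0] PC=0: INC 4 -> ACC=7
Event 5 (EXEC): [IRQ0] PC=1: DEC 2 -> ACC=5
Event 6 (INT 1): INT 1 arrives: push (IRQ0, PC=2), enter IRQ1 at PC=0 (depth now 2)
Event 7 (EXEC): [IRQ1] PC=0: INC 3 -> ACC=8
Event 8 (EXEC): [IRQ1] PC=1: INC 4 -> ACC=12

Answer: IRQ1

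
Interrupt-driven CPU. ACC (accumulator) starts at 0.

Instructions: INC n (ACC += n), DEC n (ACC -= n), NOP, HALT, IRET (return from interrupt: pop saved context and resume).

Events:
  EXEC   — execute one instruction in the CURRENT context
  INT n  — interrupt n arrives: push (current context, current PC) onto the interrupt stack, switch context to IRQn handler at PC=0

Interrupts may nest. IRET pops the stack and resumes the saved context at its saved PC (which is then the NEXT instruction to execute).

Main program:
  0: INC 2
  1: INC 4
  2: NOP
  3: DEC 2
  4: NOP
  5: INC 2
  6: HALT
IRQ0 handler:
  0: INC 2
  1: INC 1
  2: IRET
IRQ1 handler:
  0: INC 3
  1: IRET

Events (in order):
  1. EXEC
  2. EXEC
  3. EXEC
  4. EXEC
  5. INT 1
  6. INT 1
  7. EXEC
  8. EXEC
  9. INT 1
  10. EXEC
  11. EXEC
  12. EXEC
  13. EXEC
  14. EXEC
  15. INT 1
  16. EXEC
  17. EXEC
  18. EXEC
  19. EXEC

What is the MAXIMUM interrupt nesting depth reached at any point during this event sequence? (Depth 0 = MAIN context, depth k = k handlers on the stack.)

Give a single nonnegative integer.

Event 1 (EXEC): [MAIN] PC=0: INC 2 -> ACC=2 [depth=0]
Event 2 (EXEC): [MAIN] PC=1: INC 4 -> ACC=6 [depth=0]
Event 3 (EXEC): [MAIN] PC=2: NOP [depth=0]
Event 4 (EXEC): [MAIN] PC=3: DEC 2 -> ACC=4 [depth=0]
Event 5 (INT 1): INT 1 arrives: push (MAIN, PC=4), enter IRQ1 at PC=0 (depth now 1) [depth=1]
Event 6 (INT 1): INT 1 arrives: push (IRQ1, PC=0), enter IRQ1 at PC=0 (depth now 2) [depth=2]
Event 7 (EXEC): [IRQ1] PC=0: INC 3 -> ACC=7 [depth=2]
Event 8 (EXEC): [IRQ1] PC=1: IRET -> resume IRQ1 at PC=0 (depth now 1) [depth=1]
Event 9 (INT 1): INT 1 arrives: push (IRQ1, PC=0), enter IRQ1 at PC=0 (depth now 2) [depth=2]
Event 10 (EXEC): [IRQ1] PC=0: INC 3 -> ACC=10 [depth=2]
Event 11 (EXEC): [IRQ1] PC=1: IRET -> resume IRQ1 at PC=0 (depth now 1) [depth=1]
Event 12 (EXEC): [IRQ1] PC=0: INC 3 -> ACC=13 [depth=1]
Event 13 (EXEC): [IRQ1] PC=1: IRET -> resume MAIN at PC=4 (depth now 0) [depth=0]
Event 14 (EXEC): [MAIN] PC=4: NOP [depth=0]
Event 15 (INT 1): INT 1 arrives: push (MAIN, PC=5), enter IRQ1 at PC=0 (depth now 1) [depth=1]
Event 16 (EXEC): [IRQ1] PC=0: INC 3 -> ACC=16 [depth=1]
Event 17 (EXEC): [IRQ1] PC=1: IRET -> resume MAIN at PC=5 (depth now 0) [depth=0]
Event 18 (EXEC): [MAIN] PC=5: INC 2 -> ACC=18 [depth=0]
Event 19 (EXEC): [MAIN] PC=6: HALT [depth=0]
Max depth observed: 2

Answer: 2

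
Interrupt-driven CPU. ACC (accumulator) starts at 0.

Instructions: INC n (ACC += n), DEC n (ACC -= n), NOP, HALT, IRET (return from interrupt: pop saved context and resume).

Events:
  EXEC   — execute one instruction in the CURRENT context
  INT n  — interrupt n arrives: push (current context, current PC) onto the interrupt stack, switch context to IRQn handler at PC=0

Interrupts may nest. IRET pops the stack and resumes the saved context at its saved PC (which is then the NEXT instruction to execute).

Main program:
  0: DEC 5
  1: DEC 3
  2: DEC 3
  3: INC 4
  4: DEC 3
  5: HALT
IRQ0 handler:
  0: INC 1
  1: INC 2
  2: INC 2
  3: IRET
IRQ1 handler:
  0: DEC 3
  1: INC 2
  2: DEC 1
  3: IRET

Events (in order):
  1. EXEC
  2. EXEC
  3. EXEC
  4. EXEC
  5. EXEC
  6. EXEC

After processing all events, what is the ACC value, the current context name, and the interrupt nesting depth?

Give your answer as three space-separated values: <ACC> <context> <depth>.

Event 1 (EXEC): [MAIN] PC=0: DEC 5 -> ACC=-5
Event 2 (EXEC): [MAIN] PC=1: DEC 3 -> ACC=-8
Event 3 (EXEC): [MAIN] PC=2: DEC 3 -> ACC=-11
Event 4 (EXEC): [MAIN] PC=3: INC 4 -> ACC=-7
Event 5 (EXEC): [MAIN] PC=4: DEC 3 -> ACC=-10
Event 6 (EXEC): [MAIN] PC=5: HALT

Answer: -10 MAIN 0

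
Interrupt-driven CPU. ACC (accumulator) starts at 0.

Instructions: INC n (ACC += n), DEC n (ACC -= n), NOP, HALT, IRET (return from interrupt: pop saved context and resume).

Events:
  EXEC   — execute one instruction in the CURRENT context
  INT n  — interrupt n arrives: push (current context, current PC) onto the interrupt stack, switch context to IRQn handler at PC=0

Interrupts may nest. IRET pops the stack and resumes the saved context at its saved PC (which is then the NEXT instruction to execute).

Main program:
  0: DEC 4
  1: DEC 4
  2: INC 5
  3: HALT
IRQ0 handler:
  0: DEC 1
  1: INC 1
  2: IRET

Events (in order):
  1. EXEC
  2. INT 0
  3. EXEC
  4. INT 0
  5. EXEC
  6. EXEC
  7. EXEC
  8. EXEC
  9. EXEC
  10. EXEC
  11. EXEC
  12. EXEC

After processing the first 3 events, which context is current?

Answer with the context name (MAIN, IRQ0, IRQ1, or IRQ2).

Event 1 (EXEC): [MAIN] PC=0: DEC 4 -> ACC=-4
Event 2 (INT 0): INT 0 arrives: push (MAIN, PC=1), enter IRQ0 at PC=0 (depth now 1)
Event 3 (EXEC): [IRQ0] PC=0: DEC 1 -> ACC=-5

Answer: IRQ0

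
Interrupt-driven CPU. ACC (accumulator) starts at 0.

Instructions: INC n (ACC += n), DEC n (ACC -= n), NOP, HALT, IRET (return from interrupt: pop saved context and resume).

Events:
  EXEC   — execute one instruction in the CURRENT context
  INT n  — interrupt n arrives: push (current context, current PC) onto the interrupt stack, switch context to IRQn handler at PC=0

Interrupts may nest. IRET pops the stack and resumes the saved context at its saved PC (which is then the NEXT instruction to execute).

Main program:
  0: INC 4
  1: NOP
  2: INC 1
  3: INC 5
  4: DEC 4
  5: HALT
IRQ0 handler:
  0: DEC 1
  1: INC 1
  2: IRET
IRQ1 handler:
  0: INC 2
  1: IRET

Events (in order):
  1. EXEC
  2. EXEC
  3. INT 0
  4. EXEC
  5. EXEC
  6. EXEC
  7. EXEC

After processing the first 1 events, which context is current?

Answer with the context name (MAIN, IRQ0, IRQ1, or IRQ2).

Event 1 (EXEC): [MAIN] PC=0: INC 4 -> ACC=4

Answer: MAIN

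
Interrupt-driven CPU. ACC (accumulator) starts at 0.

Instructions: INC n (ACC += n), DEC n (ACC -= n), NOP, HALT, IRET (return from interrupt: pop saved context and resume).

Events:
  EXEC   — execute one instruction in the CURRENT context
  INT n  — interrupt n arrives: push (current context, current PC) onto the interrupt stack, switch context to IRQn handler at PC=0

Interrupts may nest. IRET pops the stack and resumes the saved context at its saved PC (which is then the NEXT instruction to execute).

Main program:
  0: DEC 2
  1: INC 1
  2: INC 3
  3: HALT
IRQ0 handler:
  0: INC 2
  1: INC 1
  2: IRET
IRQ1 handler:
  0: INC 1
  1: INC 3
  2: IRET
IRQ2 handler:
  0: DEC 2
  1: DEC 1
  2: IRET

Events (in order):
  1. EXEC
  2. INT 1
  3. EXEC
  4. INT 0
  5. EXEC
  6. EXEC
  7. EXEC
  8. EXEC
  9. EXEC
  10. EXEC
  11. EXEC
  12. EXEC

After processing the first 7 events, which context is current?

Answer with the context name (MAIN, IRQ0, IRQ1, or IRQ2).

Answer: IRQ1

Derivation:
Event 1 (EXEC): [MAIN] PC=0: DEC 2 -> ACC=-2
Event 2 (INT 1): INT 1 arrives: push (MAIN, PC=1), enter IRQ1 at PC=0 (depth now 1)
Event 3 (EXEC): [IRQ1] PC=0: INC 1 -> ACC=-1
Event 4 (INT 0): INT 0 arrives: push (IRQ1, PC=1), enter IRQ0 at PC=0 (depth now 2)
Event 5 (EXEC): [IRQ0] PC=0: INC 2 -> ACC=1
Event 6 (EXEC): [IRQ0] PC=1: INC 1 -> ACC=2
Event 7 (EXEC): [IRQ0] PC=2: IRET -> resume IRQ1 at PC=1 (depth now 1)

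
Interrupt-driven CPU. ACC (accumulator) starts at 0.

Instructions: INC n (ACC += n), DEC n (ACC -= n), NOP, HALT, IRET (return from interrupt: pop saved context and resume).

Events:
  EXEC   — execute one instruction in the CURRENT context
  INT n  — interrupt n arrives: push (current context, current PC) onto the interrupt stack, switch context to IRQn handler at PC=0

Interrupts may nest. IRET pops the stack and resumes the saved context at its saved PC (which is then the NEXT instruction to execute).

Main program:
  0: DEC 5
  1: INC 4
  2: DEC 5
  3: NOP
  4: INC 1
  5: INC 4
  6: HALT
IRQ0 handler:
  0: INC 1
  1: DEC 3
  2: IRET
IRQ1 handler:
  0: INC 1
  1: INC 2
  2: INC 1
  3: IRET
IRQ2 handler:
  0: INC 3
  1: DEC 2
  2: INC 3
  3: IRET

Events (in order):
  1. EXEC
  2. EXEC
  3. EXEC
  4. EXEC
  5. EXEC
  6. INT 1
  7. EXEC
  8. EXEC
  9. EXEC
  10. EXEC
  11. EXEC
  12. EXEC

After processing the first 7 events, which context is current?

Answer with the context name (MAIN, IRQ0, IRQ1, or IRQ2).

Answer: IRQ1

Derivation:
Event 1 (EXEC): [MAIN] PC=0: DEC 5 -> ACC=-5
Event 2 (EXEC): [MAIN] PC=1: INC 4 -> ACC=-1
Event 3 (EXEC): [MAIN] PC=2: DEC 5 -> ACC=-6
Event 4 (EXEC): [MAIN] PC=3: NOP
Event 5 (EXEC): [MAIN] PC=4: INC 1 -> ACC=-5
Event 6 (INT 1): INT 1 arrives: push (MAIN, PC=5), enter IRQ1 at PC=0 (depth now 1)
Event 7 (EXEC): [IRQ1] PC=0: INC 1 -> ACC=-4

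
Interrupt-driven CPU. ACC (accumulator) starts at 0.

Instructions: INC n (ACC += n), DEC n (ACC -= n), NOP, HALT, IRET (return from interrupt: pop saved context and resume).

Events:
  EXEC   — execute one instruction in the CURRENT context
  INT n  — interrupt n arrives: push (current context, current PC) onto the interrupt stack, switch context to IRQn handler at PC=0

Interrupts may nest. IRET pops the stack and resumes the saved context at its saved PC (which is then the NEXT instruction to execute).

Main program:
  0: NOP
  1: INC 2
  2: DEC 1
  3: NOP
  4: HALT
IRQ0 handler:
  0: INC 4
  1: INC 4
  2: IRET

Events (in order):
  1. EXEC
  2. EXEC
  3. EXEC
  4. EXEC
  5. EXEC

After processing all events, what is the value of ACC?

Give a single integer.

Answer: 1

Derivation:
Event 1 (EXEC): [MAIN] PC=0: NOP
Event 2 (EXEC): [MAIN] PC=1: INC 2 -> ACC=2
Event 3 (EXEC): [MAIN] PC=2: DEC 1 -> ACC=1
Event 4 (EXEC): [MAIN] PC=3: NOP
Event 5 (EXEC): [MAIN] PC=4: HALT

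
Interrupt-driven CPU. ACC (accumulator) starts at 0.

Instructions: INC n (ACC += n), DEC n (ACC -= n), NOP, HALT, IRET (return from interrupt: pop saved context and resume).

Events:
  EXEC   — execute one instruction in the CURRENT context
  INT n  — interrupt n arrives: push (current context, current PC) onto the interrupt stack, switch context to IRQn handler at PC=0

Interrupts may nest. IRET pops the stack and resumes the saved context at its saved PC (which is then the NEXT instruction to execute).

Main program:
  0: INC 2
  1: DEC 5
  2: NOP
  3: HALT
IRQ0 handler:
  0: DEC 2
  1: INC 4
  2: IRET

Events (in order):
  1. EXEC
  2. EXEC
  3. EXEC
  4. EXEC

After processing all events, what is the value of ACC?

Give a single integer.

Event 1 (EXEC): [MAIN] PC=0: INC 2 -> ACC=2
Event 2 (EXEC): [MAIN] PC=1: DEC 5 -> ACC=-3
Event 3 (EXEC): [MAIN] PC=2: NOP
Event 4 (EXEC): [MAIN] PC=3: HALT

Answer: -3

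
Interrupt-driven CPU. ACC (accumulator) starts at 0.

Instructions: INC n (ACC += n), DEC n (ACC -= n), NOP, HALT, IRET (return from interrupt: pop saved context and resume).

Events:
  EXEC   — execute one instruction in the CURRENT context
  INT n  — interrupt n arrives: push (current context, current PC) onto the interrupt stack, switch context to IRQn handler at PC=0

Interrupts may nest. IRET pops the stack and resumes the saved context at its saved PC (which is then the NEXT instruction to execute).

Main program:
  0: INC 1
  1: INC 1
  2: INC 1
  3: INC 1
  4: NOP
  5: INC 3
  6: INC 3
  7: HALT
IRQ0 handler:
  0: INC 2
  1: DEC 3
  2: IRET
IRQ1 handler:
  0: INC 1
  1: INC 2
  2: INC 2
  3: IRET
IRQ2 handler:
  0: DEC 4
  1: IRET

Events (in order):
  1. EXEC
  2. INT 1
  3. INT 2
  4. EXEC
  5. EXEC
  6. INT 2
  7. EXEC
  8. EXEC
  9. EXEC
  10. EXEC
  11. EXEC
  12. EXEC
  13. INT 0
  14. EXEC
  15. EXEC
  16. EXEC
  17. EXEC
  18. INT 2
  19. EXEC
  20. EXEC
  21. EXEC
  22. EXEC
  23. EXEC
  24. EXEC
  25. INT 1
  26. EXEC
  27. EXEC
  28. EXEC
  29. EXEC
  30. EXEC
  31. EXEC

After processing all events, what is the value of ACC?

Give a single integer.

Event 1 (EXEC): [MAIN] PC=0: INC 1 -> ACC=1
Event 2 (INT 1): INT 1 arrives: push (MAIN, PC=1), enter IRQ1 at PC=0 (depth now 1)
Event 3 (INT 2): INT 2 arrives: push (IRQ1, PC=0), enter IRQ2 at PC=0 (depth now 2)
Event 4 (EXEC): [IRQ2] PC=0: DEC 4 -> ACC=-3
Event 5 (EXEC): [IRQ2] PC=1: IRET -> resume IRQ1 at PC=0 (depth now 1)
Event 6 (INT 2): INT 2 arrives: push (IRQ1, PC=0), enter IRQ2 at PC=0 (depth now 2)
Event 7 (EXEC): [IRQ2] PC=0: DEC 4 -> ACC=-7
Event 8 (EXEC): [IRQ2] PC=1: IRET -> resume IRQ1 at PC=0 (depth now 1)
Event 9 (EXEC): [IRQ1] PC=0: INC 1 -> ACC=-6
Event 10 (EXEC): [IRQ1] PC=1: INC 2 -> ACC=-4
Event 11 (EXEC): [IRQ1] PC=2: INC 2 -> ACC=-2
Event 12 (EXEC): [IRQ1] PC=3: IRET -> resume MAIN at PC=1 (depth now 0)
Event 13 (INT 0): INT 0 arrives: push (MAIN, PC=1), enter IRQ0 at PC=0 (depth now 1)
Event 14 (EXEC): [IRQ0] PC=0: INC 2 -> ACC=0
Event 15 (EXEC): [IRQ0] PC=1: DEC 3 -> ACC=-3
Event 16 (EXEC): [IRQ0] PC=2: IRET -> resume MAIN at PC=1 (depth now 0)
Event 17 (EXEC): [MAIN] PC=1: INC 1 -> ACC=-2
Event 18 (INT 2): INT 2 arrives: push (MAIN, PC=2), enter IRQ2 at PC=0 (depth now 1)
Event 19 (EXEC): [IRQ2] PC=0: DEC 4 -> ACC=-6
Event 20 (EXEC): [IRQ2] PC=1: IRET -> resume MAIN at PC=2 (depth now 0)
Event 21 (EXEC): [MAIN] PC=2: INC 1 -> ACC=-5
Event 22 (EXEC): [MAIN] PC=3: INC 1 -> ACC=-4
Event 23 (EXEC): [MAIN] PC=4: NOP
Event 24 (EXEC): [MAIN] PC=5: INC 3 -> ACC=-1
Event 25 (INT 1): INT 1 arrives: push (MAIN, PC=6), enter IRQ1 at PC=0 (depth now 1)
Event 26 (EXEC): [IRQ1] PC=0: INC 1 -> ACC=0
Event 27 (EXEC): [IRQ1] PC=1: INC 2 -> ACC=2
Event 28 (EXEC): [IRQ1] PC=2: INC 2 -> ACC=4
Event 29 (EXEC): [IRQ1] PC=3: IRET -> resume MAIN at PC=6 (depth now 0)
Event 30 (EXEC): [MAIN] PC=6: INC 3 -> ACC=7
Event 31 (EXEC): [MAIN] PC=7: HALT

Answer: 7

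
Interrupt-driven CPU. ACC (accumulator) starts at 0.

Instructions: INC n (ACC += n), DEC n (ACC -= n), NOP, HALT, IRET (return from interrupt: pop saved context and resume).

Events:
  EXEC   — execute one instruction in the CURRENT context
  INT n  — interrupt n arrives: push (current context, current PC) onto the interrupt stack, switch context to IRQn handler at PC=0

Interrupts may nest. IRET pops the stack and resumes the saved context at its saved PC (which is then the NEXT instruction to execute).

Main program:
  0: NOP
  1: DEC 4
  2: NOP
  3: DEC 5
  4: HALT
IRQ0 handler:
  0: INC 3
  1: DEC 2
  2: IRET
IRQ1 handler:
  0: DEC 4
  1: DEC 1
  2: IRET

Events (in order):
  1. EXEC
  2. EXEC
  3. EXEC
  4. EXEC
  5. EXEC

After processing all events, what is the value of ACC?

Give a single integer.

Answer: -9

Derivation:
Event 1 (EXEC): [MAIN] PC=0: NOP
Event 2 (EXEC): [MAIN] PC=1: DEC 4 -> ACC=-4
Event 3 (EXEC): [MAIN] PC=2: NOP
Event 4 (EXEC): [MAIN] PC=3: DEC 5 -> ACC=-9
Event 5 (EXEC): [MAIN] PC=4: HALT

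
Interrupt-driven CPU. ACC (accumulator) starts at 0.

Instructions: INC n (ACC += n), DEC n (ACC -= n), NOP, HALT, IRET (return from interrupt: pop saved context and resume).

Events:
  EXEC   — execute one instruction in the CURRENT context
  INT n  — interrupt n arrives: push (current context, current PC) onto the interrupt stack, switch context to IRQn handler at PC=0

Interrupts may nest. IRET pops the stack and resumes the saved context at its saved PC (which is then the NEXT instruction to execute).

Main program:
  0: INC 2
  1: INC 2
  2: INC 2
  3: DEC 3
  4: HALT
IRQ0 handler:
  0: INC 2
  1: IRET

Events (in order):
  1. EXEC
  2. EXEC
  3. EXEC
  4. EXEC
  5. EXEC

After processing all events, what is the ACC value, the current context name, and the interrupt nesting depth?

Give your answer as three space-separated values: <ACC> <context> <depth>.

Event 1 (EXEC): [MAIN] PC=0: INC 2 -> ACC=2
Event 2 (EXEC): [MAIN] PC=1: INC 2 -> ACC=4
Event 3 (EXEC): [MAIN] PC=2: INC 2 -> ACC=6
Event 4 (EXEC): [MAIN] PC=3: DEC 3 -> ACC=3
Event 5 (EXEC): [MAIN] PC=4: HALT

Answer: 3 MAIN 0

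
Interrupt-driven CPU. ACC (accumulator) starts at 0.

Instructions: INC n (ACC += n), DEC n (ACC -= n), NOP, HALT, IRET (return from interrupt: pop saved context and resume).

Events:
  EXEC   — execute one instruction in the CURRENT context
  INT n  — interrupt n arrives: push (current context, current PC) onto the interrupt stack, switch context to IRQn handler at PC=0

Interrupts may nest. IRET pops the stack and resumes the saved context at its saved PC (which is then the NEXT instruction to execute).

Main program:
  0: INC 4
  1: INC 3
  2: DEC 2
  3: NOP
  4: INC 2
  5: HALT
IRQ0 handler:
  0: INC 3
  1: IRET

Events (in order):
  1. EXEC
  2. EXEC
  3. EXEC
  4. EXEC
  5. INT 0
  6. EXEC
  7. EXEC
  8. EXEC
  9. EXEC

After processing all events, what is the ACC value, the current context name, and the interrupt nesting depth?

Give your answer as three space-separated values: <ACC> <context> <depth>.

Event 1 (EXEC): [MAIN] PC=0: INC 4 -> ACC=4
Event 2 (EXEC): [MAIN] PC=1: INC 3 -> ACC=7
Event 3 (EXEC): [MAIN] PC=2: DEC 2 -> ACC=5
Event 4 (EXEC): [MAIN] PC=3: NOP
Event 5 (INT 0): INT 0 arrives: push (MAIN, PC=4), enter IRQ0 at PC=0 (depth now 1)
Event 6 (EXEC): [IRQ0] PC=0: INC 3 -> ACC=8
Event 7 (EXEC): [IRQ0] PC=1: IRET -> resume MAIN at PC=4 (depth now 0)
Event 8 (EXEC): [MAIN] PC=4: INC 2 -> ACC=10
Event 9 (EXEC): [MAIN] PC=5: HALT

Answer: 10 MAIN 0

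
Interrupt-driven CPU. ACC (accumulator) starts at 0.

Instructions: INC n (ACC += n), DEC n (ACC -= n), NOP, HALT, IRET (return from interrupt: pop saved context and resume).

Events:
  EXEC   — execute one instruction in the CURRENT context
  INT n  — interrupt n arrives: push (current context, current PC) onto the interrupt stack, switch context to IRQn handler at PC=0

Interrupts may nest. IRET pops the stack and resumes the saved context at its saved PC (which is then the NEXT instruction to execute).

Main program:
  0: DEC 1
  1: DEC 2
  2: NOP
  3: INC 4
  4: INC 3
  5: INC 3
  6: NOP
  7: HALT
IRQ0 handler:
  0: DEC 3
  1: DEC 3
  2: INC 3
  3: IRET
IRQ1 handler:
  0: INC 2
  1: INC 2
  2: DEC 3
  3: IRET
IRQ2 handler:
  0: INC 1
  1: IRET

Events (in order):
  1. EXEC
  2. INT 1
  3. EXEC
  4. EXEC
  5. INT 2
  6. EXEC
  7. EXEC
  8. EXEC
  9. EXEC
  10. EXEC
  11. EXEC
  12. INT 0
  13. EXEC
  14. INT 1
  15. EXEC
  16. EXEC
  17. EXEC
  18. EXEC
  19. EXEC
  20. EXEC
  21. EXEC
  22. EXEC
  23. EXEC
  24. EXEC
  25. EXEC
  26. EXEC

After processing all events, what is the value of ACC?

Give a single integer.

Event 1 (EXEC): [MAIN] PC=0: DEC 1 -> ACC=-1
Event 2 (INT 1): INT 1 arrives: push (MAIN, PC=1), enter IRQ1 at PC=0 (depth now 1)
Event 3 (EXEC): [IRQ1] PC=0: INC 2 -> ACC=1
Event 4 (EXEC): [IRQ1] PC=1: INC 2 -> ACC=3
Event 5 (INT 2): INT 2 arrives: push (IRQ1, PC=2), enter IRQ2 at PC=0 (depth now 2)
Event 6 (EXEC): [IRQ2] PC=0: INC 1 -> ACC=4
Event 7 (EXEC): [IRQ2] PC=1: IRET -> resume IRQ1 at PC=2 (depth now 1)
Event 8 (EXEC): [IRQ1] PC=2: DEC 3 -> ACC=1
Event 9 (EXEC): [IRQ1] PC=3: IRET -> resume MAIN at PC=1 (depth now 0)
Event 10 (EXEC): [MAIN] PC=1: DEC 2 -> ACC=-1
Event 11 (EXEC): [MAIN] PC=2: NOP
Event 12 (INT 0): INT 0 arrives: push (MAIN, PC=3), enter IRQ0 at PC=0 (depth now 1)
Event 13 (EXEC): [IRQ0] PC=0: DEC 3 -> ACC=-4
Event 14 (INT 1): INT 1 arrives: push (IRQ0, PC=1), enter IRQ1 at PC=0 (depth now 2)
Event 15 (EXEC): [IRQ1] PC=0: INC 2 -> ACC=-2
Event 16 (EXEC): [IRQ1] PC=1: INC 2 -> ACC=0
Event 17 (EXEC): [IRQ1] PC=2: DEC 3 -> ACC=-3
Event 18 (EXEC): [IRQ1] PC=3: IRET -> resume IRQ0 at PC=1 (depth now 1)
Event 19 (EXEC): [IRQ0] PC=1: DEC 3 -> ACC=-6
Event 20 (EXEC): [IRQ0] PC=2: INC 3 -> ACC=-3
Event 21 (EXEC): [IRQ0] PC=3: IRET -> resume MAIN at PC=3 (depth now 0)
Event 22 (EXEC): [MAIN] PC=3: INC 4 -> ACC=1
Event 23 (EXEC): [MAIN] PC=4: INC 3 -> ACC=4
Event 24 (EXEC): [MAIN] PC=5: INC 3 -> ACC=7
Event 25 (EXEC): [MAIN] PC=6: NOP
Event 26 (EXEC): [MAIN] PC=7: HALT

Answer: 7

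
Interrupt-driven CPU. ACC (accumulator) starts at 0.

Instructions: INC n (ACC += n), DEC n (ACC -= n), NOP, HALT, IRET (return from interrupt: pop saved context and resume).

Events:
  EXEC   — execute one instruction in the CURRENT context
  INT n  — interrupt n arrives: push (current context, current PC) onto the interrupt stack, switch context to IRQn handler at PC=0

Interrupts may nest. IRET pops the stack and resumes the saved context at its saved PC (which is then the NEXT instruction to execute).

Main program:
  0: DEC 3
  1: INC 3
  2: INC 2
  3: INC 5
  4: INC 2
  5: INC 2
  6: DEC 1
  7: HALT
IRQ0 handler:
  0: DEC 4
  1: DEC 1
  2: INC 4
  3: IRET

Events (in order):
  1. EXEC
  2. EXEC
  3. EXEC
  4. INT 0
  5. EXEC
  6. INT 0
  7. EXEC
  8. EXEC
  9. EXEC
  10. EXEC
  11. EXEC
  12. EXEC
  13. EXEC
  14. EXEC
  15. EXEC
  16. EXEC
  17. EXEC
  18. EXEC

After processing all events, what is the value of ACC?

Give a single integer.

Answer: 8

Derivation:
Event 1 (EXEC): [MAIN] PC=0: DEC 3 -> ACC=-3
Event 2 (EXEC): [MAIN] PC=1: INC 3 -> ACC=0
Event 3 (EXEC): [MAIN] PC=2: INC 2 -> ACC=2
Event 4 (INT 0): INT 0 arrives: push (MAIN, PC=3), enter IRQ0 at PC=0 (depth now 1)
Event 5 (EXEC): [IRQ0] PC=0: DEC 4 -> ACC=-2
Event 6 (INT 0): INT 0 arrives: push (IRQ0, PC=1), enter IRQ0 at PC=0 (depth now 2)
Event 7 (EXEC): [IRQ0] PC=0: DEC 4 -> ACC=-6
Event 8 (EXEC): [IRQ0] PC=1: DEC 1 -> ACC=-7
Event 9 (EXEC): [IRQ0] PC=2: INC 4 -> ACC=-3
Event 10 (EXEC): [IRQ0] PC=3: IRET -> resume IRQ0 at PC=1 (depth now 1)
Event 11 (EXEC): [IRQ0] PC=1: DEC 1 -> ACC=-4
Event 12 (EXEC): [IRQ0] PC=2: INC 4 -> ACC=0
Event 13 (EXEC): [IRQ0] PC=3: IRET -> resume MAIN at PC=3 (depth now 0)
Event 14 (EXEC): [MAIN] PC=3: INC 5 -> ACC=5
Event 15 (EXEC): [MAIN] PC=4: INC 2 -> ACC=7
Event 16 (EXEC): [MAIN] PC=5: INC 2 -> ACC=9
Event 17 (EXEC): [MAIN] PC=6: DEC 1 -> ACC=8
Event 18 (EXEC): [MAIN] PC=7: HALT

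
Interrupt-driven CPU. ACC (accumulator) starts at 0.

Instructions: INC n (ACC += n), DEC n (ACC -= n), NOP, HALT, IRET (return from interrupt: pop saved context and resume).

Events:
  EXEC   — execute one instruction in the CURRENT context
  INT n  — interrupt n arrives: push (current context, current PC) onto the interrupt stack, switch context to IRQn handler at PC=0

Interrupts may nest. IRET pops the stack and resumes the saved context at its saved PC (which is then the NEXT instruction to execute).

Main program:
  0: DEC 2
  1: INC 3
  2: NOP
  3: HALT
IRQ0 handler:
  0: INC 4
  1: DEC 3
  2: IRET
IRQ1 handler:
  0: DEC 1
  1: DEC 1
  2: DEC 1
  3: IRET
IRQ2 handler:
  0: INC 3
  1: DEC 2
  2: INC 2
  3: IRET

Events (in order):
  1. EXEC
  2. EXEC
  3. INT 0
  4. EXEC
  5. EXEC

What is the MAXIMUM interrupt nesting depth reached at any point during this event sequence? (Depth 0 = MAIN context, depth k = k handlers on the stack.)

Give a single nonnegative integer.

Event 1 (EXEC): [MAIN] PC=0: DEC 2 -> ACC=-2 [depth=0]
Event 2 (EXEC): [MAIN] PC=1: INC 3 -> ACC=1 [depth=0]
Event 3 (INT 0): INT 0 arrives: push (MAIN, PC=2), enter IRQ0 at PC=0 (depth now 1) [depth=1]
Event 4 (EXEC): [IRQ0] PC=0: INC 4 -> ACC=5 [depth=1]
Event 5 (EXEC): [IRQ0] PC=1: DEC 3 -> ACC=2 [depth=1]
Max depth observed: 1

Answer: 1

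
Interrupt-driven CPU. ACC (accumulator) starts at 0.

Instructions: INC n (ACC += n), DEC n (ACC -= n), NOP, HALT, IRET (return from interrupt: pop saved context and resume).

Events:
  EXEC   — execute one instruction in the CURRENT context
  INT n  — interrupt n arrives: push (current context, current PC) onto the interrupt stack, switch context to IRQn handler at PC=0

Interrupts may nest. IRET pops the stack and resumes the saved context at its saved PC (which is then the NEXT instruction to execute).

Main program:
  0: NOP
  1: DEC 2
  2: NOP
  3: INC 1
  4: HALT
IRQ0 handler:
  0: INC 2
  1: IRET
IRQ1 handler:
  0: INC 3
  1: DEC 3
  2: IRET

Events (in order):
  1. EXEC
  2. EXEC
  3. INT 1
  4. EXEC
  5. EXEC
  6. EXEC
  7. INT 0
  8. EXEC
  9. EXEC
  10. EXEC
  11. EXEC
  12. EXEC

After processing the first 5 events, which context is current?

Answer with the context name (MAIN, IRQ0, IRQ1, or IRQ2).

Event 1 (EXEC): [MAIN] PC=0: NOP
Event 2 (EXEC): [MAIN] PC=1: DEC 2 -> ACC=-2
Event 3 (INT 1): INT 1 arrives: push (MAIN, PC=2), enter IRQ1 at PC=0 (depth now 1)
Event 4 (EXEC): [IRQ1] PC=0: INC 3 -> ACC=1
Event 5 (EXEC): [IRQ1] PC=1: DEC 3 -> ACC=-2

Answer: IRQ1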